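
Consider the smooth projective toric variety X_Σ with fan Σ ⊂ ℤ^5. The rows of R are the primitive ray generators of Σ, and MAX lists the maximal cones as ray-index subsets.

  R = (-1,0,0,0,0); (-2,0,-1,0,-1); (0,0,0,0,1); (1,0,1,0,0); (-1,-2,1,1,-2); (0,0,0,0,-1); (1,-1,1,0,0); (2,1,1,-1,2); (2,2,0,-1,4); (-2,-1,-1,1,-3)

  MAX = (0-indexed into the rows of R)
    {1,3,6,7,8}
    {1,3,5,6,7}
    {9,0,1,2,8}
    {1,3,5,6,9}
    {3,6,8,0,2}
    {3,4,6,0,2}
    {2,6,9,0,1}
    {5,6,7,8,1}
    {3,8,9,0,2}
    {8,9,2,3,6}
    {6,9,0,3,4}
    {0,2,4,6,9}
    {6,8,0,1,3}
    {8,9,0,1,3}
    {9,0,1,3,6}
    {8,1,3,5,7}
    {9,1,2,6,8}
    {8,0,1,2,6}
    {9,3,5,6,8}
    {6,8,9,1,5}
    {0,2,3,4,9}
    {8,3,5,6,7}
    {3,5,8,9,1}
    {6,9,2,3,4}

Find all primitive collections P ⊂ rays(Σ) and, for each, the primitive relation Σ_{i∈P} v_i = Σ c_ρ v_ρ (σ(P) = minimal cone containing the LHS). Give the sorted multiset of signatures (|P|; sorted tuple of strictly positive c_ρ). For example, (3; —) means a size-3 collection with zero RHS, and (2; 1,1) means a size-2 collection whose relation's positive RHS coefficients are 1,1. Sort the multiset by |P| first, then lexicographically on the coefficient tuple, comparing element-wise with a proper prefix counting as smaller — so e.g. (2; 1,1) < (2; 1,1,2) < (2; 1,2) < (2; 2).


Minimal non-faces — 14 found among 10 rays, 24 max cones:

  • {2,5}:  v_{2} + v_{5} = 0  ⟹  sig = (2; —)
  • {7,9}:  v_{7} + v_{9} = v_{5}  ⟹  sig = (2; 1)
  • {0,5}:  v_{0} + v_{5} = v_{1} + v_{3}  ⟹  sig = (2; 1,1)
  • {4,7}:  v_{4} + v_{7} = v_{0} + v_{3} + v_{6}  ⟹  sig = (2; 1,1,1)
  • {2,7}:  v_{2} + v_{7} = v_{1} + v_{3} + v_{6} + v_{8}  ⟹  sig = (2; 1,1,1,1)
  • {4,5}:  v_{4} + v_{5} = v_{0} + v_{3} + v_{6} + v_{9}  ⟹  sig = (2; 1,1,1,1)
  • {1,4}:  v_{1} + v_{4} = 2·v_{0} + v_{6} + v_{9}  ⟹  sig = (2; 1,1,2)
  • {0,7}:  v_{0} + v_{7} = 2·v_{1} + 2·v_{3} + v_{6} + v_{8}  ⟹  sig = (2; 1,1,2,2)
  • {4,8}:  v_{4} + v_{8} = 2·v_{2} + v_{3}  ⟹  sig = (2; 1,2)
  • {1,2,3}:  v_{1} + v_{2} + v_{3} = v_{0}  ⟹  sig = (3; 1)
  • {0,6,8,9}:  v_{0} + v_{6} + v_{8} + v_{9} = v_{2}  ⟹  sig = (4; 1)
  • {1,3,6,8,9}:  v_{1} + v_{3} + v_{6} + v_{8} + v_{9} = 0  ⟹  sig = (5; —)
  • {0,2,3,6,9}:  v_{0} + v_{2} + v_{3} + v_{6} + v_{9} = v_{4}  ⟹  sig = (5; 1)
  • {1,3,5,6,8}:  v_{1} + v_{3} + v_{5} + v_{6} + v_{8} = v_{7}  ⟹  sig = (5; 1)

Hence PRS(X_Σ) =
    (2; —)
    (2; 1)
    (2; 1,1)
    (2; 1,1,1)
    (2; 1,1,1,1)
    (2; 1,1,1,1)
    (2; 1,1,2)
    (2; 1,1,2,2)
    (2; 1,2)
    (3; 1)
    (4; 1)
    (5; —)
    (5; 1)
    (5; 1)


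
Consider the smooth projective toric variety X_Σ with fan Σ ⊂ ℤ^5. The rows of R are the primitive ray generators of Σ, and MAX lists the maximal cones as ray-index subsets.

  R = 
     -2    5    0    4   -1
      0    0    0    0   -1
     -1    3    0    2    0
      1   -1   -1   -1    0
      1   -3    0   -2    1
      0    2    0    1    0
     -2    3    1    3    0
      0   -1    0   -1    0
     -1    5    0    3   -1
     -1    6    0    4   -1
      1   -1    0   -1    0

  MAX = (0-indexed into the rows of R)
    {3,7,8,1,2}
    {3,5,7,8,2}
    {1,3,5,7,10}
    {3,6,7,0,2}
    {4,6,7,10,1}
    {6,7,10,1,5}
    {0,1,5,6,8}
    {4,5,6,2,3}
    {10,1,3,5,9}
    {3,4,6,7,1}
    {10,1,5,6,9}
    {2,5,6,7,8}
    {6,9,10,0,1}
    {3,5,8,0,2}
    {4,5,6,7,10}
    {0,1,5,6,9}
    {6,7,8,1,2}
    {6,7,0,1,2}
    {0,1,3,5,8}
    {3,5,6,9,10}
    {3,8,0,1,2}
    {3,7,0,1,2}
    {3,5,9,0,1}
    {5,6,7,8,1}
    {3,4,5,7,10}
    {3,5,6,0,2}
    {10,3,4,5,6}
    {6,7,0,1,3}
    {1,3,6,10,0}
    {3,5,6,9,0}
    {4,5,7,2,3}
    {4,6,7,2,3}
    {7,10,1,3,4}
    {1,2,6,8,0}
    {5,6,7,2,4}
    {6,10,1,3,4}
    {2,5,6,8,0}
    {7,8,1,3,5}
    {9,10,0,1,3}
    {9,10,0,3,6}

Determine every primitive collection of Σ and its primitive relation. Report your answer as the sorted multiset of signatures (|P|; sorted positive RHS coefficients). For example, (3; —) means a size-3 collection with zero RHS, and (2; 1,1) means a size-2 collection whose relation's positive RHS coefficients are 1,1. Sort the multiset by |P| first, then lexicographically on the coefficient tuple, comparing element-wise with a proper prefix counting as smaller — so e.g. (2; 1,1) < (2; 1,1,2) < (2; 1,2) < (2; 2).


Minimal non-faces — 21 found among 11 rays, 40 max cones:

  • {2,10}:  v_{2} + v_{10} = v_{5}  →  sig = (2; 1)
  • {4,8}:  v_{4} + v_{8} = v_{5}  →  sig = (2; 1)
  • {7,9}:  v_{7} + v_{9} = v_{8}  →  sig = (2; 1)
  • {0,4}:  v_{0} + v_{4} = v_{3} + v_{6}  →  sig = (2; 1,1)
  • {4,9}:  v_{4} + v_{9} = v_{3} + v_{5} + v_{6} + v_{10}  →  sig = (2; 1,1,1,1)
  • {8,9}:  v_{8} + v_{9} = v_{0} + v_{1} + 3·v_{5}  →  sig = (2; 1,1,3)
  • {2,9}:  v_{2} + v_{9} = v_{0} + 2·v_{5}  →  sig = (2; 1,2)
  • {8,10}:  v_{8} + v_{10} = v_{1} + 2·v_{5}  →  sig = (2; 1,2)
  • {1,2,4}:  v_{1} + v_{2} + v_{4} = 0  →  sig = (3; —)
  • {0,5,10}:  v_{0} + v_{5} + v_{10} = v_{9}  →  sig = (3; 1)
  • {1,2,5}:  v_{1} + v_{2} + v_{5} = v_{8}  →  sig = (3; 1)
  • {1,4,5}:  v_{1} + v_{4} + v_{5} = v_{10}  →  sig = (3; 1)
  • {0,7,10}:  v_{0} + v_{7} + v_{10} = v_{1} + v_{2}  →  sig = (3; 1,1)
  • {3,6,8}:  v_{3} + v_{6} + v_{8} = v_{0} + v_{5}  →  sig = (3; 1,1)
  • {0,5,7}:  v_{0} + v_{5} + v_{7} = v_{1} + 2·v_{2}  →  sig = (3; 1,2)
  • {0,7,8}:  v_{0} + v_{7} + v_{8} = 2·v_{1} + 3·v_{2}  →  sig = (3; 2,3)
  • {3,6,7,10}:  v_{3} + v_{6} + v_{7} + v_{10} = 0  →  sig = (4; —)
  • {1,2,3,6}:  v_{1} + v_{2} + v_{3} + v_{6} = v_{0}  →  sig = (4; 1)
  • {3,5,6,7}:  v_{3} + v_{5} + v_{6} + v_{7} = v_{2}  →  sig = (4; 1)
  • {1,3,5,6}:  v_{1} + v_{3} + v_{5} + v_{6} = v_{0} + v_{10}  →  sig = (4; 1,1)
  • {1,3,6,9}:  v_{1} + v_{3} + v_{6} + v_{9} = 2·v_{0} + 2·v_{10}  →  sig = (4; 2,2)

Sorted signature multiset PRS(X):
    (2; 1)
    (2; 1)
    (2; 1)
    (2; 1,1)
    (2; 1,1,1,1)
    (2; 1,1,3)
    (2; 1,2)
    (2; 1,2)
    (3; —)
    (3; 1)
    (3; 1)
    (3; 1)
    (3; 1,1)
    (3; 1,1)
    (3; 1,2)
    (3; 2,3)
    (4; —)
    (4; 1)
    (4; 1)
    (4; 1,1)
    (4; 2,2)


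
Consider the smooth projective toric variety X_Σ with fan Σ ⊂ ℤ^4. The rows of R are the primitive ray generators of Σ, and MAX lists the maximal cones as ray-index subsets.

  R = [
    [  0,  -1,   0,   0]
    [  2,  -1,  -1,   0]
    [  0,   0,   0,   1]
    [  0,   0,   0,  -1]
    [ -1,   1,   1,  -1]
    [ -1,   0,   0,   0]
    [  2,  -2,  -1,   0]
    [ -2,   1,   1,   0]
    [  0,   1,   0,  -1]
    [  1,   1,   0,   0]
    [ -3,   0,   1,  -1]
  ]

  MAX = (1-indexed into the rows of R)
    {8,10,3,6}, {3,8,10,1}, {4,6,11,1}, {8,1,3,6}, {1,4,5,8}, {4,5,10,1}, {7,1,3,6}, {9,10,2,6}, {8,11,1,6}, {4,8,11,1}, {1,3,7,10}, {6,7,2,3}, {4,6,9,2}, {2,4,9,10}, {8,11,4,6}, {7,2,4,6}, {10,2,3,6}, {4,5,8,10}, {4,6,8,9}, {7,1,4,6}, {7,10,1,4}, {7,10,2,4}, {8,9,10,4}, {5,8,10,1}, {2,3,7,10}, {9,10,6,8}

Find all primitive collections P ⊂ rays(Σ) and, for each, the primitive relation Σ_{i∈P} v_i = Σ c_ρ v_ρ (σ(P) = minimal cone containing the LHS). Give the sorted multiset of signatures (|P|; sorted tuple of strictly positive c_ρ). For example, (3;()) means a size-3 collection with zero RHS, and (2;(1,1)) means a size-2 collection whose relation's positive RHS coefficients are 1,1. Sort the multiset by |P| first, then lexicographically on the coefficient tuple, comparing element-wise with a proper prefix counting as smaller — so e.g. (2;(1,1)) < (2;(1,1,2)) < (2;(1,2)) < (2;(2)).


Primitive collections (23):

  {2,8}:  v_{2} + v_{8} = 0  ⇒ sig = (2;())
  {3,4}:  v_{3} + v_{4} = 0  ⇒ sig = (2;())
  {1,2}:  v_{1} + v_{2} = v_{7}  ⇒ sig = (2;(1))
  {1,9}:  v_{1} + v_{9} = v_{4}  ⇒ sig = (2;(1))
  {7,8}:  v_{7} + v_{8} = v_{1}  ⇒ sig = (2;(1))
  {3,9}:  v_{3} + v_{9} = v_{6} + v_{10}  ⇒ sig = (2;(1,1))
  {5,6}:  v_{5} + v_{6} = v_{4} + v_{8}  ⇒ sig = (2;(1,1))
  {7,9}:  v_{7} + v_{9} = v_{2} + v_{4}  ⇒ sig = (2;(1,1))
  {10,11}:  v_{10} + v_{11} = v_{4} + v_{8}  ⇒ sig = (2;(1,1))
  {2,5}:  v_{2} + v_{5} = v_{1} + v_{4} + v_{10}  ⇒ sig = (2;(1,1,1))
  {2,11}:  v_{2} + v_{11} = v_{1} + v_{4} + v_{6}  ⇒ sig = (2;(1,1,1))
  {3,5}:  v_{3} + v_{5} = v_{1} + v_{8} + v_{10}  ⇒ sig = (2;(1,1,1))
  {3,11}:  v_{3} + v_{11} = v_{1} + v_{6} + v_{8}  ⇒ sig = (2;(1,1,1))
  {5,7}:  v_{5} + v_{7} = 2·v_{1} + v_{4} + v_{10}  ⇒ sig = (2;(1,1,2))
  {5,9}:  v_{5} + v_{9} = 2·v_{4} + v_{8} + v_{10}  ⇒ sig = (2;(1,1,2))
  {7,11}:  v_{7} + v_{11} = 2·v_{1} + v_{4} + v_{6}  ⇒ sig = (2;(1,1,2))
  {9,11}:  v_{9} + v_{11} = 2·v_{4} + v_{6} + v_{8}  ⇒ sig = (2;(1,1,2))
  {5,11}:  v_{5} + v_{11} = v_{1} + 2·v_{4} + 2·v_{8}  ⇒ sig = (2;(1,2,2))
  {1,6,10}:  v_{1} + v_{6} + v_{10} = 0  ⇒ sig = (3;())
  {4,6,10}:  v_{4} + v_{6} + v_{10} = v_{9}  ⇒ sig = (3;(1))
  {6,7,10}:  v_{6} + v_{7} + v_{10} = v_{2}  ⇒ sig = (3;(1))
  {1,4,6,8}:  v_{1} + v_{4} + v_{6} + v_{8} = v_{11}  ⇒ sig = (4;(1))
  {1,4,8,10}:  v_{1} + v_{4} + v_{8} + v_{10} = v_{5}  ⇒ sig = (4;(1))

Signatures (|P|; sorted positive RHS coefficients), sorted:
[(2;()), (2;()), (2;(1)), (2;(1)), (2;(1)), (2;(1,1)), (2;(1,1)), (2;(1,1)), (2;(1,1)), (2;(1,1,1)), (2;(1,1,1)), (2;(1,1,1)), (2;(1,1,1)), (2;(1,1,2)), (2;(1,1,2)), (2;(1,1,2)), (2;(1,1,2)), (2;(1,2,2)), (3;()), (3;(1)), (3;(1)), (4;(1)), (4;(1))]


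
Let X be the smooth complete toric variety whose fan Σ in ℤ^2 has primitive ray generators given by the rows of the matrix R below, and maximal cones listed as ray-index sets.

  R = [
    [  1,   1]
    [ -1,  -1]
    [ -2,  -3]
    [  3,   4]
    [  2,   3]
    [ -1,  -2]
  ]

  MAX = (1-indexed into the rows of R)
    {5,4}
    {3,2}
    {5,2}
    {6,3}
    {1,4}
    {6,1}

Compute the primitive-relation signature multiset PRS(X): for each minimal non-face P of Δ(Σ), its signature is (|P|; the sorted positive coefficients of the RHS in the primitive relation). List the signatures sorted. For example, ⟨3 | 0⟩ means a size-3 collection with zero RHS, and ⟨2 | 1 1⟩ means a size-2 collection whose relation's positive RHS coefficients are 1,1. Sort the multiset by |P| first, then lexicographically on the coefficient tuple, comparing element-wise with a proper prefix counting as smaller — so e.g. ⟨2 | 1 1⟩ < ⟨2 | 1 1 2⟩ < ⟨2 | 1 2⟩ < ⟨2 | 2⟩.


The 9 primitive collections of Σ (r=6, n=2):

  P = {1,2}:  v_{1} + v_{2} = 0  ⟹  sig = ⟨2 | 0⟩
  P = {3,5}:  v_{3} + v_{5} = 0  ⟹  sig = ⟨2 | 0⟩
  P = {1,3}:  v_{1} + v_{3} = v_{6}  ⟹  sig = ⟨2 | 1⟩
  P = {1,5}:  v_{1} + v_{5} = v_{4}  ⟹  sig = ⟨2 | 1⟩
  P = {2,4}:  v_{2} + v_{4} = v_{5}  ⟹  sig = ⟨2 | 1⟩
  P = {2,6}:  v_{2} + v_{6} = v_{3}  ⟹  sig = ⟨2 | 1⟩
  P = {3,4}:  v_{3} + v_{4} = v_{1}  ⟹  sig = ⟨2 | 1⟩
  P = {5,6}:  v_{5} + v_{6} = v_{1}  ⟹  sig = ⟨2 | 1⟩
  P = {4,6}:  v_{4} + v_{6} = 2·v_{1}  ⟹  sig = ⟨2 | 2⟩

Signatures (|P|; sorted positive RHS coefficients), sorted:
    ⟨2 | 0⟩
    ⟨2 | 0⟩
    ⟨2 | 1⟩
    ⟨2 | 1⟩
    ⟨2 | 1⟩
    ⟨2 | 1⟩
    ⟨2 | 1⟩
    ⟨2 | 1⟩
    ⟨2 | 2⟩


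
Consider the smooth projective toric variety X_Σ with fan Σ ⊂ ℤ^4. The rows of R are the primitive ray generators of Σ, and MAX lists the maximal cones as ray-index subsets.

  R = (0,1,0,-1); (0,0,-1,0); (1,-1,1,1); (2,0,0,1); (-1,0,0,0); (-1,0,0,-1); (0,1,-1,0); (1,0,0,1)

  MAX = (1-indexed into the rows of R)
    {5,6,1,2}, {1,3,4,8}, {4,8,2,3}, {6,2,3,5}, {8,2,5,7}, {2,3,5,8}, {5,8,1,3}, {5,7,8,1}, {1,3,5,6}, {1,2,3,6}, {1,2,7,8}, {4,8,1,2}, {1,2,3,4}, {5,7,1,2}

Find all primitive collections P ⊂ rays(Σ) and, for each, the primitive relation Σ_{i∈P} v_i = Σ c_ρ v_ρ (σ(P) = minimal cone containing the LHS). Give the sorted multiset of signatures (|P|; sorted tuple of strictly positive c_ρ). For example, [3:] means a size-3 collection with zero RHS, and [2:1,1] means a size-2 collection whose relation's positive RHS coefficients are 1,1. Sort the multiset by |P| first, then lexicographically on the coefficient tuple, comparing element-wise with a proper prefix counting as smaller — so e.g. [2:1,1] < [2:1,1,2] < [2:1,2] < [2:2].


9 collections generate NE(X_Σ); each relation:

  P={6,8}:  v_{6} + v_{8} = 0 — sig = [2:]
  P={3,7}:  v_{3} + v_{7} = v_{8} — sig = [2:1]
  P={4,5}:  v_{4} + v_{5} = v_{8} — sig = [2:1]
  P={4,6}:  v_{4} + v_{6} = v_{1} + v_{2} + v_{3} — sig = [2:1,1,1]
  P={6,7}:  v_{6} + v_{7} = v_{1} + v_{2} + v_{5} — sig = [2:1,1,1]
  P={4,7}:  v_{4} + v_{7} = v_{1} + v_{2} + 2·v_{8} — sig = [2:1,1,2]
  P={1,2,3,5}:  v_{1} + v_{2} + v_{3} + v_{5} = 0 — sig = [4:]
  P={1,2,3,8}:  v_{1} + v_{2} + v_{3} + v_{8} = v_{4} — sig = [4:1]
  P={1,2,5,8}:  v_{1} + v_{2} + v_{5} + v_{8} = v_{7} — sig = [4:1]

so the primitive-relation signature multiset is
{ [2:],  [2:1] ×2,  [2:1,1,1] ×2,  [2:1,1,2],  [4:],  [4:1] ×2 }


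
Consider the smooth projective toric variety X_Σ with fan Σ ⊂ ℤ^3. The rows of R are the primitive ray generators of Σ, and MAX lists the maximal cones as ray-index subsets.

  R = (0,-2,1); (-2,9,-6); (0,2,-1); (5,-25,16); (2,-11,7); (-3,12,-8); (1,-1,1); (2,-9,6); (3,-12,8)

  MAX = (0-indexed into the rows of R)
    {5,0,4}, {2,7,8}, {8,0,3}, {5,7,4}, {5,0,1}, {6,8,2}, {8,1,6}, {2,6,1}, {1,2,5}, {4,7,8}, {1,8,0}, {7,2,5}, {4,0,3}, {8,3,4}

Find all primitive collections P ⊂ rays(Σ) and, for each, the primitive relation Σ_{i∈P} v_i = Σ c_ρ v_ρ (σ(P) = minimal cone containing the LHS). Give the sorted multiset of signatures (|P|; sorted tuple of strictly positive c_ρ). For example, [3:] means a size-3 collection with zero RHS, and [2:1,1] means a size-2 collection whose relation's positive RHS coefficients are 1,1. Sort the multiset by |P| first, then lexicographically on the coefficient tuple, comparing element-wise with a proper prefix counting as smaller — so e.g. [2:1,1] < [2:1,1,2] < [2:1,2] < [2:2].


|primitive collections| = 17. Relations:

  P={0,2}:  v_{0} + v_{2} = 0  ⟹  sig = [2:]
  P={1,7}:  v_{1} + v_{7} = 0  ⟹  sig = [2:]
  P={5,8}:  v_{5} + v_{8} = 0  ⟹  sig = [2:]
  P={0,7}:  v_{0} + v_{7} = v_{4}  ⟹  sig = [2:1]
  P={1,4}:  v_{1} + v_{4} = v_{0}  ⟹  sig = [2:1]
  P={2,4}:  v_{2} + v_{4} = v_{7}  ⟹  sig = [2:1]
  P={4,6}:  v_{4} + v_{6} = v_{8}  ⟹  sig = [2:1]
  P={0,6}:  v_{0} + v_{6} = v_{1} + v_{8}  ⟹  sig = [2:1,1]
  P={2,3}:  v_{2} + v_{3} = v_{4} + v_{8}  ⟹  sig = [2:1,1]
  P={3,5}:  v_{3} + v_{5} = v_{0} + v_{4}  ⟹  sig = [2:1,1]
  P={5,6}:  v_{5} + v_{6} = v_{1} + v_{2}  ⟹  sig = [2:1,1]
  P={6,7}:  v_{6} + v_{7} = v_{2} + v_{8}  ⟹  sig = [2:1,1]
  P={1,3}:  v_{1} + v_{3} = 2·v_{0} + v_{8}  ⟹  sig = [2:1,2]
  P={3,6}:  v_{3} + v_{6} = v_{0} + 2·v_{8}  ⟹  sig = [2:1,2]
  P={3,7}:  v_{3} + v_{7} = 2·v_{4} + v_{8}  ⟹  sig = [2:1,2]
  P={0,4,8}:  v_{0} + v_{4} + v_{8} = v_{3}  ⟹  sig = [3:1]
  P={1,2,8}:  v_{1} + v_{2} + v_{8} = v_{6}  ⟹  sig = [3:1]

Hence PRS(X_Σ) =
    |P|=2: 15 collections, coeffs (), (), (), (1), (1), (1), (1), (1,1), (1,1), (1,1), (1,1), (1,1), (1,2), (1,2), (1,2)
    |P|=3: 2 collections, coeffs (1), (1)


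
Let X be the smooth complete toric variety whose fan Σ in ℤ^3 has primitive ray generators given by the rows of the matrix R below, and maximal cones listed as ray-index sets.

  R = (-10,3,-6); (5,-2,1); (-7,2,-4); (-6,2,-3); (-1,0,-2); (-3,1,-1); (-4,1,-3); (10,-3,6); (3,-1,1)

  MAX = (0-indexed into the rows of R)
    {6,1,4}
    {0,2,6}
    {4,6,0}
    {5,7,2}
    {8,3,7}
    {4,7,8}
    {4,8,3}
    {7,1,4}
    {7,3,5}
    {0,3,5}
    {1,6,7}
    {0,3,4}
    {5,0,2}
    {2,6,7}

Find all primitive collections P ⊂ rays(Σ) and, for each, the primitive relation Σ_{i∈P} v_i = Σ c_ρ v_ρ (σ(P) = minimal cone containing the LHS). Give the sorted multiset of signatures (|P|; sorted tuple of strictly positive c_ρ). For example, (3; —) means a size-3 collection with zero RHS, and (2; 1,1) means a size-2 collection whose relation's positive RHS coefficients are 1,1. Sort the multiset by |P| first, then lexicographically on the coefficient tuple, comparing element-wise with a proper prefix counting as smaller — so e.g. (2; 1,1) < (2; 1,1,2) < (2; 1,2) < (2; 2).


Σ has 17 primitive collections:

  • {0,7}:  v_{0} + v_{7} = 0 ; sig = (2; —)
  • {5,8}:  v_{5} + v_{8} = 0 ; sig = (2; —)
  • {1,3}:  v_{1} + v_{3} = v_{4} ; sig = (2; 1)
  • {2,8}:  v_{2} + v_{8} = v_{6} ; sig = (2; 1)
  • {3,6}:  v_{3} + v_{6} = v_{0} ; sig = (2; 1)
  • {4,5}:  v_{4} + v_{5} = v_{6} ; sig = (2; 1)
  • {5,6}:  v_{5} + v_{6} = v_{2} ; sig = (2; 1)
  • {6,8}:  v_{6} + v_{8} = v_{4} ; sig = (2; 1)
  • {0,1}:  v_{0} + v_{1} = v_{4} + v_{6} ; sig = (2; 1,1)
  • {0,8}:  v_{0} + v_{8} = v_{3} + v_{4} ; sig = (2; 1,1)
  • {2,3}:  v_{2} + v_{3} = v_{0} + v_{5} ; sig = (2; 1,1)
  • {1,5}:  v_{1} + v_{5} = 2·v_{6} + v_{7} ; sig = (2; 1,2)
  • {1,8}:  v_{1} + v_{8} = 2·v_{4} + v_{7} ; sig = (2; 1,2)
  • {1,2}:  v_{1} + v_{2} = 3·v_{6} + v_{7} ; sig = (2; 1,3)
  • {2,4}:  v_{2} + v_{4} = 2·v_{6} ; sig = (2; 2)
  • {3,4,7}:  v_{3} + v_{4} + v_{7} = v_{8} ; sig = (3; 1)
  • {4,6,7}:  v_{4} + v_{6} + v_{7} = v_{1} ; sig = (3; 1)

so the primitive-relation signature multiset is
{ (2; —) ×2,  (2; 1) ×6,  (2; 1,1) ×3,  (2; 1,2) ×2,  (2; 1,3),  (2; 2),  (3; 1) ×2 }


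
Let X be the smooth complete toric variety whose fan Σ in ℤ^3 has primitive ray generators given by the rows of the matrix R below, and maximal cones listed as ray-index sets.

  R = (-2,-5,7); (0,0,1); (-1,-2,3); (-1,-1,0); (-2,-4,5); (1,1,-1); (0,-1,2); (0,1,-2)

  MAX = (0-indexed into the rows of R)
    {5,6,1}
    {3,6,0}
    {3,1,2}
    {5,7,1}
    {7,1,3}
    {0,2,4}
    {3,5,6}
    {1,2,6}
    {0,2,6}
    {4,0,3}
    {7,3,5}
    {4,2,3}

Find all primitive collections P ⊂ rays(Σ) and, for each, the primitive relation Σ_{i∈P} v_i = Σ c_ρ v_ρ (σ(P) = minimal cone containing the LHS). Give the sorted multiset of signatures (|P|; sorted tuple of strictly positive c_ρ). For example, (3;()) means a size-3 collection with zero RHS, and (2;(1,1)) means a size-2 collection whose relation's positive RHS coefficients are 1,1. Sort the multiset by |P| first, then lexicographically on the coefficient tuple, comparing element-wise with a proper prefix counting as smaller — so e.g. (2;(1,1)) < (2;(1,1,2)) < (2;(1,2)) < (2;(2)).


14 minimal non-faces of Δ(Σ) (on 8 rays):

  P = {6,7}:  v_{6} + v_{7} = 0  ⇒ sig = (2;())
  P = {0,7}:  v_{0} + v_{7} = v_{4}  ⇒ sig = (2;(1))
  P = {2,5}:  v_{2} + v_{5} = v_{6}  ⇒ sig = (2;(1))
  P = {4,6}:  v_{4} + v_{6} = v_{0}  ⇒ sig = (2;(1))
  P = {2,7}:  v_{2} + v_{7} = v_{1} + v_{3}  ⇒ sig = (2;(1,1))
  P = {4,7}:  v_{4} + v_{7} = v_{2} + v_{3}  ⇒ sig = (2;(1,1))
  P = {0,1}:  v_{0} + v_{1} = 2·v_{2} + v_{6}  ⇒ sig = (2;(1,2))
  P = {4,5}:  v_{4} + v_{5} = v_{3} + 2·v_{6}  ⇒ sig = (2;(1,2))
  P = {0,5}:  v_{0} + v_{5} = v_{3} + 3·v_{6}  ⇒ sig = (2;(1,3))
  P = {1,4}:  v_{1} + v_{4} = 2·v_{2}  ⇒ sig = (2;(2))
  P = {1,3,5}:  v_{1} + v_{3} + v_{5} = 0  ⇒ sig = (3;())
  P = {1,3,6}:  v_{1} + v_{3} + v_{6} = v_{2}  ⇒ sig = (3;(1))
  P = {2,3,6}:  v_{2} + v_{3} + v_{6} = v_{4}  ⇒ sig = (3;(1))
  P = {0,2,3}:  v_{0} + v_{2} + v_{3} = 2·v_{4}  ⇒ sig = (3;(2))

Signatures (|P|; sorted positive RHS coefficients), sorted:
[(2;()), (2;(1)), (2;(1)), (2;(1)), (2;(1,1)), (2;(1,1)), (2;(1,2)), (2;(1,2)), (2;(1,3)), (2;(2)), (3;()), (3;(1)), (3;(1)), (3;(2))]


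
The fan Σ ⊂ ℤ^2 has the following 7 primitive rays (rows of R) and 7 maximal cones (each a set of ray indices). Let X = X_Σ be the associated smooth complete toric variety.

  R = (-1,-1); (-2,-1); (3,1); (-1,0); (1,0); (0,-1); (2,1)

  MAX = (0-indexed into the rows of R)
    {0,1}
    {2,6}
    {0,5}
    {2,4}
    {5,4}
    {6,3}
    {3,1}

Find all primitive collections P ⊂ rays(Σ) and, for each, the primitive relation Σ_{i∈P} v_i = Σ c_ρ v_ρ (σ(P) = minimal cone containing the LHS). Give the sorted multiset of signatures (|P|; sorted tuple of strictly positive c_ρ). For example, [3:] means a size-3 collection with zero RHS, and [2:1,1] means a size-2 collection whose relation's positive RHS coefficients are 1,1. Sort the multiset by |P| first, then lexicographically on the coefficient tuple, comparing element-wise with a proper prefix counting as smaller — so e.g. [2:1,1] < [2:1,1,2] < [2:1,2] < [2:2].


The 14 primitive collections of Σ (r=7, n=2):

  • {1,6}:  v_{1} + v_{6} = 0  so sig = [2:]
  • {3,4}:  v_{3} + v_{4} = 0  so sig = [2:]
  • {0,3}:  v_{0} + v_{3} = v_{1}  so sig = [2:1]
  • {0,4}:  v_{0} + v_{4} = v_{5}  so sig = [2:1]
  • {0,6}:  v_{0} + v_{6} = v_{4}  so sig = [2:1]
  • {1,2}:  v_{1} + v_{2} = v_{4}  so sig = [2:1]
  • {1,4}:  v_{1} + v_{4} = v_{0}  so sig = [2:1]
  • {2,3}:  v_{2} + v_{3} = v_{6}  so sig = [2:1]
  • {3,5}:  v_{3} + v_{5} = v_{0}  so sig = [2:1]
  • {4,6}:  v_{4} + v_{6} = v_{2}  so sig = [2:1]
  • {0,2}:  v_{0} + v_{2} = 2·v_{4}  so sig = [2:2]
  • {1,5}:  v_{1} + v_{5} = 2·v_{0}  so sig = [2:2]
  • {5,6}:  v_{5} + v_{6} = 2·v_{4}  so sig = [2:2]
  • {2,5}:  v_{2} + v_{5} = 3·v_{4}  so sig = [2:3]

so the primitive-relation signature multiset is
{ [2:] ×2,  [2:1] ×8,  [2:2] ×3,  [2:3] }


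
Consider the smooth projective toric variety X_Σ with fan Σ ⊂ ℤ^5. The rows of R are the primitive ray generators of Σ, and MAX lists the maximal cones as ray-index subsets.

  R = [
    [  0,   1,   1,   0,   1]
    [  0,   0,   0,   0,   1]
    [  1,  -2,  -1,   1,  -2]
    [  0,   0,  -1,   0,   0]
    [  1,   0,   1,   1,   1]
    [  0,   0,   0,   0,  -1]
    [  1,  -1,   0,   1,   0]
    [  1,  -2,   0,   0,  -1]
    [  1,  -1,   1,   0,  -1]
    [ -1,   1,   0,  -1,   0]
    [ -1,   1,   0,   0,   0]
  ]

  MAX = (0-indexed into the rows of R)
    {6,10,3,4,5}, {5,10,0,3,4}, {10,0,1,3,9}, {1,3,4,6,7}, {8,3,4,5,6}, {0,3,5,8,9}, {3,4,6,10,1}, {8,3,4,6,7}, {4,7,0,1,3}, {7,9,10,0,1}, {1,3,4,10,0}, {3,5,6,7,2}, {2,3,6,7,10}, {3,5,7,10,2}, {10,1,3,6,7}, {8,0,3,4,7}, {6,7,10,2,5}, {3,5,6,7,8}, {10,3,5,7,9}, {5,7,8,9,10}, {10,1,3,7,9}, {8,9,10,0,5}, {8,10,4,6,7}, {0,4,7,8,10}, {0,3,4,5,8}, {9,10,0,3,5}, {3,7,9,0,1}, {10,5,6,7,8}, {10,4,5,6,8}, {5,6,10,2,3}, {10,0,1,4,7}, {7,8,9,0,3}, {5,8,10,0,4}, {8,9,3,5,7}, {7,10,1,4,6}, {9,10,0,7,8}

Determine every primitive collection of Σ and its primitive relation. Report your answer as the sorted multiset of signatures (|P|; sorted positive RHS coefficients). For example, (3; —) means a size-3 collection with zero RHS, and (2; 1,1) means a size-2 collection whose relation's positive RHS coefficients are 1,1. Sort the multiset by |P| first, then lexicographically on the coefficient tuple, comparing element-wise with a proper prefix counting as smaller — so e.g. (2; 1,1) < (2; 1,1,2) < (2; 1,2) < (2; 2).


|primitive collections| = 16. Relations:

  P={1,5}:  v_{1} + v_{5} = 0  →  sig = (2; —)
  P={6,9}:  v_{6} + v_{9} = 0  →  sig = (2; —)
  P={0,6}:  v_{0} + v_{6} = v_{4}  →  sig = (2; 1)
  P={4,9}:  v_{4} + v_{9} = v_{0}  →  sig = (2; 1)
  P={0,2}:  v_{0} + v_{2} = v_{5} + v_{6}  →  sig = (2; 1,1)
  P={1,8}:  v_{1} + v_{8} = v_{0} + v_{7}  →  sig = (2; 1,1)
  P={1,2}:  v_{1} + v_{2} = v_{3} + v_{6} + v_{7} + v_{10}  →  sig = (2; 1,1,1,1)
  P={2,9}:  v_{2} + v_{9} = v_{3} + v_{5} + v_{7} + v_{10}  →  sig = (2; 1,1,1,1)
  P={2,8}:  v_{2} + v_{8} = 2·v_{5} + v_{6} + v_{7}  →  sig = (2; 1,1,2)
  P={2,4}:  v_{2} + v_{4} = v_{5} + 2·v_{6}  →  sig = (2; 1,2)
  P={0,5,7}:  v_{0} + v_{5} + v_{7} = v_{8}  →  sig = (3; 1)
  P={3,8,10}:  v_{3} + v_{8} + v_{10} = v_{5}  →  sig = (3; 1)
  P={4,5,7}:  v_{4} + v_{5} + v_{7} = v_{6} + v_{8}  →  sig = (3; 1,1)
  P={0,3,7,10}:  v_{0} + v_{3} + v_{7} + v_{10} = 0  →  sig = (4; —)
  P={3,4,7,10}:  v_{3} + v_{4} + v_{7} + v_{10} = v_{6}  →  sig = (4; 1)
  P={3,5,6,7,10}:  v_{3} + v_{5} + v_{6} + v_{7} + v_{10} = v_{2}  →  sig = (5; 1)

Signatures (|P|; sorted positive RHS coefficients), sorted:
[(2; —), (2; —), (2; 1), (2; 1), (2; 1,1), (2; 1,1), (2; 1,1,1,1), (2; 1,1,1,1), (2; 1,1,2), (2; 1,2), (3; 1), (3; 1), (3; 1,1), (4; —), (4; 1), (5; 1)]


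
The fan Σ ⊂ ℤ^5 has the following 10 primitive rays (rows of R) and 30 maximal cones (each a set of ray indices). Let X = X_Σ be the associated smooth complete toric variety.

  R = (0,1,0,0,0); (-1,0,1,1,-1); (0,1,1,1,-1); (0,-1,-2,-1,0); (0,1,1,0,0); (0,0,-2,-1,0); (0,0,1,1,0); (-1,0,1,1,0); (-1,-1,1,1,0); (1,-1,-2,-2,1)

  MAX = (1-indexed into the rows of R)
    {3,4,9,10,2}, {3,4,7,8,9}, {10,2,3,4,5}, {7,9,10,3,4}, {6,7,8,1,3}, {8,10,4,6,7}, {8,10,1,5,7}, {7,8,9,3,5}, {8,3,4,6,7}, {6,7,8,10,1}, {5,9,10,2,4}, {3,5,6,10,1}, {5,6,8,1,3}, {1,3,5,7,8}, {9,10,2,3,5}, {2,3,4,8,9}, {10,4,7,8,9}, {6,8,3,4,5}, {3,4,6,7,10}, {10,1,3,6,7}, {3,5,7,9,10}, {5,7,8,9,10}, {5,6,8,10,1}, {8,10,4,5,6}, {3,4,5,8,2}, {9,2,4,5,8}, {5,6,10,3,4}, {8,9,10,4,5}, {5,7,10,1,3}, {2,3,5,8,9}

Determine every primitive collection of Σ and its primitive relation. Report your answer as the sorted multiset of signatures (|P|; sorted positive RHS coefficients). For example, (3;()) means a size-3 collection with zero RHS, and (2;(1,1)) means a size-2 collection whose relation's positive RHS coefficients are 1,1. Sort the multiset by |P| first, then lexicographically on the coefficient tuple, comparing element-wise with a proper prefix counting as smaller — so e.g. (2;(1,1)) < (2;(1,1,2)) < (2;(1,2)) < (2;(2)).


11 minimal non-faces of Δ(Σ) (on 10 rays):

  P = {1,4}:  v_{1} + v_{4} = v_{6}  →  sig = (2;(1))
  P = {1,9}:  v_{1} + v_{9} = v_{8}  →  sig = (2;(1))
  P = {2,7}:  v_{2} + v_{7} = v_{3} + v_{9}  →  sig = (2;(1,1))
  P = {6,9}:  v_{6} + v_{9} = v_{4} + v_{8}  →  sig = (2;(1,1))
  P = {1,2}:  v_{1} + v_{2} = v_{3} + v_{4} + v_{5} + v_{8}  →  sig = (2;(1,1,1,1))
  P = {2,6}:  v_{2} + v_{6} = v_{3} + 2·v_{4} + v_{5} + v_{8}  →  sig = (2;(1,1,1,2))
  P = {3,8,10}:  v_{3} + v_{8} + v_{10} = 0  →  sig = (3;())
  P = {4,5,7}:  v_{4} + v_{5} + v_{7} = 0  →  sig = (3;())
  P = {5,6,7}:  v_{5} + v_{6} + v_{7} = v_{1}  →  sig = (3;(1))
  P = {2,8,10}:  v_{2} + v_{8} + v_{10} = v_{4} + v_{5} + v_{9}  →  sig = (3;(1,1,1))
  P = {3,4,5,9}:  v_{3} + v_{4} + v_{5} + v_{9} = v_{2}  →  sig = (4;(1))

Sorted signature multiset PRS(X):
    (2;(1))
    (2;(1))
    (2;(1,1))
    (2;(1,1))
    (2;(1,1,1,1))
    (2;(1,1,1,2))
    (3;())
    (3;())
    (3;(1))
    (3;(1,1,1))
    (4;(1))


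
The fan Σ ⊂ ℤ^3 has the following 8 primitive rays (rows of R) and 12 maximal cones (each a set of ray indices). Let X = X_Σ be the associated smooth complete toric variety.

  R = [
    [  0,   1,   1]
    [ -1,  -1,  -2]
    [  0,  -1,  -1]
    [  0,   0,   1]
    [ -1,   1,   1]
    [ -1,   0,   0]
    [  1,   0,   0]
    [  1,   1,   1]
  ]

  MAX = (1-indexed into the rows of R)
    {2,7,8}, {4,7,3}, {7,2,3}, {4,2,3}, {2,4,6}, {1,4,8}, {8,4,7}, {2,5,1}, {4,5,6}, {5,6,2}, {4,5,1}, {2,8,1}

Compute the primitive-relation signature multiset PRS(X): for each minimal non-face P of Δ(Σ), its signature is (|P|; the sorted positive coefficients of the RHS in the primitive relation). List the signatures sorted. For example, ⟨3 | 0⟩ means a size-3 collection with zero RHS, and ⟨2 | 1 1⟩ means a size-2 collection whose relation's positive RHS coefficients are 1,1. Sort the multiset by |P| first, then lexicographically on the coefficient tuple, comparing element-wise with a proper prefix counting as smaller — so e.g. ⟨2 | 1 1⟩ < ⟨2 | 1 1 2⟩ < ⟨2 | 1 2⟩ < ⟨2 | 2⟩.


|primitive collections| = 14. Relations:

  {1,3}:  v_{1} + v_{3} = 0  ⇒ sig = ⟨2 | 0⟩
  {6,7}:  v_{6} + v_{7} = 0  ⇒ sig = ⟨2 | 0⟩
  {1,6}:  v_{1} + v_{6} = v_{5}  ⇒ sig = ⟨2 | 1⟩
  {1,7}:  v_{1} + v_{7} = v_{8}  ⇒ sig = ⟨2 | 1⟩
  {3,5}:  v_{3} + v_{5} = v_{6}  ⇒ sig = ⟨2 | 1⟩
  {3,8}:  v_{3} + v_{8} = v_{7}  ⇒ sig = ⟨2 | 1⟩
  {5,7}:  v_{5} + v_{7} = v_{1}  ⇒ sig = ⟨2 | 1⟩
  {6,8}:  v_{6} + v_{8} = v_{1}  ⇒ sig = ⟨2 | 1⟩
  {3,6}:  v_{3} + v_{6} = v_{2} + v_{4}  ⇒ sig = ⟨2 | 1 1⟩
  {5,8}:  v_{5} + v_{8} = 2·v_{1}  ⇒ sig = ⟨2 | 2⟩
  {2,4,8}:  v_{2} + v_{4} + v_{8} = 0  ⇒ sig = ⟨3 | 0⟩
  {1,2,4}:  v_{1} + v_{2} + v_{4} = v_{6}  ⇒ sig = ⟨3 | 1⟩
  {2,4,7}:  v_{2} + v_{4} + v_{7} = v_{3}  ⇒ sig = ⟨3 | 1⟩
  {2,4,5}:  v_{2} + v_{4} + v_{5} = 2·v_{6}  ⇒ sig = ⟨3 | 2⟩

Sorted signature multiset PRS(X):
    ⟨2 | 0⟩
    ⟨2 | 0⟩
    ⟨2 | 1⟩
    ⟨2 | 1⟩
    ⟨2 | 1⟩
    ⟨2 | 1⟩
    ⟨2 | 1⟩
    ⟨2 | 1⟩
    ⟨2 | 1 1⟩
    ⟨2 | 2⟩
    ⟨3 | 0⟩
    ⟨3 | 1⟩
    ⟨3 | 1⟩
    ⟨3 | 2⟩


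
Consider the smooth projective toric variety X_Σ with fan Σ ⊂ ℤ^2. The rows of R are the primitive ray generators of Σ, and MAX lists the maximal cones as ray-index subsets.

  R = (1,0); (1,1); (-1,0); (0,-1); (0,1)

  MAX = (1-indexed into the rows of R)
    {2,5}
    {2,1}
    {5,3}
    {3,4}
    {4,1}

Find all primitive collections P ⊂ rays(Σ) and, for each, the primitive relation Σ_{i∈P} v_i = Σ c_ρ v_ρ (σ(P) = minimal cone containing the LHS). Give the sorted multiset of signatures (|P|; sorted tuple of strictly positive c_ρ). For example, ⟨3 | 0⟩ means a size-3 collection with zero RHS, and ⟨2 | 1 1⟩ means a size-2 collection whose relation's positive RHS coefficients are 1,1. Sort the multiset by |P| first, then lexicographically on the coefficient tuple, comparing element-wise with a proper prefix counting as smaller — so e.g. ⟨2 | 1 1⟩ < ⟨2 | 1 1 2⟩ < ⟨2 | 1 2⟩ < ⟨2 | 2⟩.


5 minimal non-faces of Δ(Σ) (on 5 rays):

  P={1,3}:  v_{1} + v_{3} = 0  ⇒ sig = ⟨2 | 0⟩
  P={4,5}:  v_{4} + v_{5} = 0  ⇒ sig = ⟨2 | 0⟩
  P={1,5}:  v_{1} + v_{5} = v_{2}  ⇒ sig = ⟨2 | 1⟩
  P={2,3}:  v_{2} + v_{3} = v_{5}  ⇒ sig = ⟨2 | 1⟩
  P={2,4}:  v_{2} + v_{4} = v_{1}  ⇒ sig = ⟨2 | 1⟩

Signatures (|P|; sorted positive RHS coefficients), sorted:
    ⟨2 | 0⟩
    ⟨2 | 0⟩
    ⟨2 | 1⟩
    ⟨2 | 1⟩
    ⟨2 | 1⟩


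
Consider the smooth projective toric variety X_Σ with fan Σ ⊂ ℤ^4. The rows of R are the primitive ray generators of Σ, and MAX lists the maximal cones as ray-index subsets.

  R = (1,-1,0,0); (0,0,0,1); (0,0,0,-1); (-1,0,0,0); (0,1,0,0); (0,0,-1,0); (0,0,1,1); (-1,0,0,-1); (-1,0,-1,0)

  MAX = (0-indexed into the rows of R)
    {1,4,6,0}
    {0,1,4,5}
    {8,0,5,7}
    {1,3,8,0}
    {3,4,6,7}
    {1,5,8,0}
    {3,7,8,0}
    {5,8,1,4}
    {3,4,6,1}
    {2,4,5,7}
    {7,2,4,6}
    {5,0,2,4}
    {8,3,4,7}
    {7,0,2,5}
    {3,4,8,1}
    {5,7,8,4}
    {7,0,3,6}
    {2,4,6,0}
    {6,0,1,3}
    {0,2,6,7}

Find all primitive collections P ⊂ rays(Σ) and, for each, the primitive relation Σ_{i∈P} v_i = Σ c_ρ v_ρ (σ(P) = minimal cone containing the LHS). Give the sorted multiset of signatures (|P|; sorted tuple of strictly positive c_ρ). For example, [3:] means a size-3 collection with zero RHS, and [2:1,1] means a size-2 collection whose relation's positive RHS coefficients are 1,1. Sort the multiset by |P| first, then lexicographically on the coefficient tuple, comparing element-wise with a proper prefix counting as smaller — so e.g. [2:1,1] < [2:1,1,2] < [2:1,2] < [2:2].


Primitive collections (10):

  • {1,2}:  v_{1} + v_{2} = 0  ⇒ sig = [2:]
  • {1,7}:  v_{1} + v_{7} = v_{3}  ⇒ sig = [2:1]
  • {2,3}:  v_{2} + v_{3} = v_{7}  ⇒ sig = [2:1]
  • {3,5}:  v_{3} + v_{5} = v_{8}  ⇒ sig = [2:1]
  • {5,6}:  v_{5} + v_{6} = v_{1}  ⇒ sig = [2:1]
  • {2,8}:  v_{2} + v_{8} = v_{5} + v_{7}  ⇒ sig = [2:1,1]
  • {6,8}:  v_{6} + v_{8} = v_{1} + v_{3}  ⇒ sig = [2:1,1]
  • {0,3,4}:  v_{0} + v_{3} + v_{4} = 0  ⇒ sig = [3:]
  • {0,4,7}:  v_{0} + v_{4} + v_{7} = v_{2}  ⇒ sig = [3:1]
  • {0,4,8}:  v_{0} + v_{4} + v_{8} = v_{5}  ⇒ sig = [3:1]

Hence PRS(X_Σ) =
    [2:]
    [2:1]
    [2:1]
    [2:1]
    [2:1]
    [2:1,1]
    [2:1,1]
    [3:]
    [3:1]
    [3:1]


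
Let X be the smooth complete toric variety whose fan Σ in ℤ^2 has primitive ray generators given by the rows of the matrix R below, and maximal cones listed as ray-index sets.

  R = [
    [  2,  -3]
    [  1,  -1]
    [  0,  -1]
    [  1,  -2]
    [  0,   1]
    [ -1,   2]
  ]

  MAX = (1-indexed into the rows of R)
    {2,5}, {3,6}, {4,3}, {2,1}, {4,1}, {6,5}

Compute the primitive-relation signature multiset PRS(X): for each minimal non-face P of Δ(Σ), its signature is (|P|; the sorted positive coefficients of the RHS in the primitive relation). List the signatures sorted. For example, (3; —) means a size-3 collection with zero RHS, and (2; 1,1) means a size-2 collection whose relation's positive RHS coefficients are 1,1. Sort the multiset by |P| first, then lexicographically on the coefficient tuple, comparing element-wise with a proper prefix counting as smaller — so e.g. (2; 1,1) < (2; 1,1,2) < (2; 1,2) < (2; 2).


Δ(Σ) — 6 vertices, 9 min non-faces:

  P = {3,5}:  v_{3} + v_{5} = 0 ; sig = (2; —)
  P = {4,6}:  v_{4} + v_{6} = 0 ; sig = (2; —)
  P = {1,6}:  v_{1} + v_{6} = v_{2} ; sig = (2; 1)
  P = {2,3}:  v_{2} + v_{3} = v_{4} ; sig = (2; 1)
  P = {2,4}:  v_{2} + v_{4} = v_{1} ; sig = (2; 1)
  P = {2,6}:  v_{2} + v_{6} = v_{5} ; sig = (2; 1)
  P = {4,5}:  v_{4} + v_{5} = v_{2} ; sig = (2; 1)
  P = {1,3}:  v_{1} + v_{3} = 2·v_{4} ; sig = (2; 2)
  P = {1,5}:  v_{1} + v_{5} = 2·v_{2} ; sig = (2; 2)

so the primitive-relation signature multiset is
{ (2; —) ×2,  (2; 1) ×5,  (2; 2) ×2 }


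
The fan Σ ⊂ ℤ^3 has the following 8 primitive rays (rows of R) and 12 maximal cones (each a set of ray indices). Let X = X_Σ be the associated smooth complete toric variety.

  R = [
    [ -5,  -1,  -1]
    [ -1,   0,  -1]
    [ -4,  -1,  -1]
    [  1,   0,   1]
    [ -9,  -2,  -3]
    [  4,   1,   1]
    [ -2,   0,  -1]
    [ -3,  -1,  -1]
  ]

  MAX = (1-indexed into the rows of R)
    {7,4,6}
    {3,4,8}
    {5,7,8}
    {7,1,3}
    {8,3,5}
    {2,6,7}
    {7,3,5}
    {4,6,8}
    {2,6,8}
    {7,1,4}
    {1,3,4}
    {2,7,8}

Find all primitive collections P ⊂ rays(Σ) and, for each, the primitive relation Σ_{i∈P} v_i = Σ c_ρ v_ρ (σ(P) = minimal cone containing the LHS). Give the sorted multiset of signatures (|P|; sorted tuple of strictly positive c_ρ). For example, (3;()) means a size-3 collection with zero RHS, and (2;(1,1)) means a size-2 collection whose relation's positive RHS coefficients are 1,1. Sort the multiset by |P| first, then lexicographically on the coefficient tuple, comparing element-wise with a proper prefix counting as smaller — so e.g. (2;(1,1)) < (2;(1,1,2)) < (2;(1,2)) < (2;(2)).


Δ(Σ) — 8 vertices, 14 min non-faces:

  P = {2,4}:  v_{2} + v_{4} = 0  so sig = (2;())
  P = {3,6}:  v_{3} + v_{6} = 0  so sig = (2;())
  P = {1,2}:  v_{1} + v_{2} = v_{3} + v_{7}  so sig = (2;(1,1))
  P = {1,6}:  v_{1} + v_{6} = v_{4} + v_{7}  so sig = (2;(1,1))
  P = {2,3}:  v_{2} + v_{3} = v_{7} + v_{8}  so sig = (2;(1,1))
  P = {5,6}:  v_{5} + v_{6} = v_{7} + v_{8}  so sig = (2;(1,1))
  P = {1,5}:  v_{1} + v_{5} = 3·v_{3} + v_{7}  so sig = (2;(1,3))
  P = {1,8}:  v_{1} + v_{8} = 2·v_{3}  so sig = (2;(2))
  P = {4,5}:  v_{4} + v_{5} = 2·v_{3}  so sig = (2;(2))
  P = {2,5}:  v_{2} + v_{5} = 2·v_{7} + 2·v_{8}  so sig = (2;(2,2))
  P = {3,4,7}:  v_{3} + v_{4} + v_{7} = v_{1}  so sig = (3;(1))
  P = {3,7,8}:  v_{3} + v_{7} + v_{8} = v_{5}  so sig = (3;(1))
  P = {4,7,8}:  v_{4} + v_{7} + v_{8} = v_{3}  so sig = (3;(1))
  P = {6,7,8}:  v_{6} + v_{7} + v_{8} = v_{2}  so sig = (3;(1))

Signatures (|P|; sorted positive RHS coefficients), sorted:
    |P|=2: 10 collections, coeffs (), (), (1,1), (1,1), (1,1), (1,1), (1,3), (2), (2), (2,2)
    |P|=3: 4 collections, coeffs (1), (1), (1), (1)


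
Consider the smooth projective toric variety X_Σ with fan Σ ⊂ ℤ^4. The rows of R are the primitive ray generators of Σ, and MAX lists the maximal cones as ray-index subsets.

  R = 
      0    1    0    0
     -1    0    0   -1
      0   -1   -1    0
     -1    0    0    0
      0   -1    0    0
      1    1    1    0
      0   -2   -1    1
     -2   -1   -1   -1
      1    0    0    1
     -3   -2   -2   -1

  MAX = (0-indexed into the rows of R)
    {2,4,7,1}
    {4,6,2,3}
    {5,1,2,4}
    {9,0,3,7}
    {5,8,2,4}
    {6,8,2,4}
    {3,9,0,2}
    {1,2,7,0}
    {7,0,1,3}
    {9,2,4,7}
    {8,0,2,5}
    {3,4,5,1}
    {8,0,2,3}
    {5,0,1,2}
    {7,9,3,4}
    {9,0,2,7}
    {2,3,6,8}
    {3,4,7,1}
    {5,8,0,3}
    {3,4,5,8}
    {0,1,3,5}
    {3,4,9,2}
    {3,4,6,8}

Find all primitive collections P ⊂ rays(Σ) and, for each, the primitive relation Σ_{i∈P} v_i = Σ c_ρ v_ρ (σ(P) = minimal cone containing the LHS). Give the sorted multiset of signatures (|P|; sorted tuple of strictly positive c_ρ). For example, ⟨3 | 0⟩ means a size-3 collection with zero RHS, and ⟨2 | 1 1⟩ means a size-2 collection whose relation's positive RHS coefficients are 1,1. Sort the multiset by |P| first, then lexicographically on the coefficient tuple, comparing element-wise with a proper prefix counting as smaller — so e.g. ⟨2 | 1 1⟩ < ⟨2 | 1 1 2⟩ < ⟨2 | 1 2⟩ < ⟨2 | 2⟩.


Δ(Σ) — 10 vertices, 16 min non-faces:

  P = {0,4}:  v_{0} + v_{4} = 0 — sig = ⟨2 | 0⟩
  P = {1,8}:  v_{1} + v_{8} = 0 — sig = ⟨2 | 0⟩
  P = {5,7}:  v_{5} + v_{7} = v_{1} — sig = ⟨2 | 1⟩
  P = {5,9}:  v_{5} + v_{9} = v_{7} — sig = ⟨2 | 1⟩
  P = {5,6}:  v_{5} + v_{6} = v_{4} + v_{8} — sig = ⟨2 | 1 1⟩
  P = {7,8}:  v_{7} + v_{8} = v_{2} + v_{3} — sig = ⟨2 | 1 1⟩
  P = {0,6}:  v_{0} + v_{6} = v_{2} + v_{3} + v_{8} — sig = ⟨2 | 1 1 1⟩
  P = {1,6}:  v_{1} + v_{6} = v_{2} + v_{3} + v_{4} — sig = ⟨2 | 1 1 1⟩
  P = {6,7}:  v_{6} + v_{7} = 2·v_{2} + 2·v_{3} + v_{4} — sig = ⟨2 | 1 2 2⟩
  P = {6,9}:  v_{6} + v_{9} = 3·v_{2} + 3·v_{3} + v_{4} — sig = ⟨2 | 1 3 3⟩
  P = {1,9}:  v_{1} + v_{9} = 2·v_{7} — sig = ⟨2 | 2⟩
  P = {8,9}:  v_{8} + v_{9} = 2·v_{2} + 2·v_{3} — sig = ⟨2 | 2 2⟩
  P = {2,3,5}:  v_{2} + v_{3} + v_{5} = 0 — sig = ⟨3 | 0⟩
  P = {1,2,3}:  v_{1} + v_{2} + v_{3} = v_{7} — sig = ⟨3 | 1⟩
  P = {2,3,7}:  v_{2} + v_{3} + v_{7} = v_{9} — sig = ⟨3 | 1⟩
  P = {2,3,4,8}:  v_{2} + v_{3} + v_{4} + v_{8} = v_{6} — sig = ⟨4 | 1⟩

Sorted signature multiset PRS(X):
    ⟨2 | 0⟩
    ⟨2 | 0⟩
    ⟨2 | 1⟩
    ⟨2 | 1⟩
    ⟨2 | 1 1⟩
    ⟨2 | 1 1⟩
    ⟨2 | 1 1 1⟩
    ⟨2 | 1 1 1⟩
    ⟨2 | 1 2 2⟩
    ⟨2 | 1 3 3⟩
    ⟨2 | 2⟩
    ⟨2 | 2 2⟩
    ⟨3 | 0⟩
    ⟨3 | 1⟩
    ⟨3 | 1⟩
    ⟨4 | 1⟩


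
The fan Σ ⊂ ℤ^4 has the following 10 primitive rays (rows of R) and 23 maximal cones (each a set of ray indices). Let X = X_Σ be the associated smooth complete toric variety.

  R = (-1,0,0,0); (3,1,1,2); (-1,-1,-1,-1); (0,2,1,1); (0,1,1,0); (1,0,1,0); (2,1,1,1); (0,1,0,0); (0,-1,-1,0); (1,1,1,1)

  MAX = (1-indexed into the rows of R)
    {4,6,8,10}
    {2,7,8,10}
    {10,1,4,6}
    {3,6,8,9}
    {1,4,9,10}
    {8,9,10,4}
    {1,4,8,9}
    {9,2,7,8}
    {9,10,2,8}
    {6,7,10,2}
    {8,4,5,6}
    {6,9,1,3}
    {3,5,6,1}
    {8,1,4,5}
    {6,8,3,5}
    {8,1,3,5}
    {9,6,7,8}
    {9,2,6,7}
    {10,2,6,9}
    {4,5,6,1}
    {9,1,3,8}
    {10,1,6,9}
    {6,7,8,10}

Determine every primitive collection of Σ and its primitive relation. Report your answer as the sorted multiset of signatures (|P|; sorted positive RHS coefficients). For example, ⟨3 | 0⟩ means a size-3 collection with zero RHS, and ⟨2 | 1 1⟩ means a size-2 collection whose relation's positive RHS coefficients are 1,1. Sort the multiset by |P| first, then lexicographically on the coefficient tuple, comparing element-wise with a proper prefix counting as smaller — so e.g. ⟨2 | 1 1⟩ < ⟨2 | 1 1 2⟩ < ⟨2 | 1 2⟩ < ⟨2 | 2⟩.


Minimal non-faces — 18 found among 10 rays, 23 max cones:

  P={3,10}:  v_{3} + v_{10} = 0 — sig = ⟨2 | 0⟩
  P={5,9}:  v_{5} + v_{9} = 0 — sig = ⟨2 | 0⟩
  P={1,7}:  v_{1} + v_{7} = v_{10} — sig = ⟨2 | 1⟩
  P={2,3}:  v_{2} + v_{3} = v_{7} + v_{9} — sig = ⟨2 | 1 1⟩
  P={2,5}:  v_{2} + v_{5} = v_{7} + v_{10} — sig = ⟨2 | 1 1⟩
  P={3,4}:  v_{3} + v_{4} = v_{1} + v_{8} — sig = ⟨2 | 1 1⟩
  P={5,10}:  v_{5} + v_{10} = v_{4} + v_{6} — sig = ⟨2 | 1 1⟩
  P={3,7}:  v_{3} + v_{7} = v_{6} + v_{8} + v_{9} — sig = ⟨2 | 1 1 1⟩
  P={5,7}:  v_{5} + v_{7} = v_{6} + v_{8} + v_{10} — sig = ⟨2 | 1 1 1⟩
  P={2,4}:  v_{2} + v_{4} = v_{8} + v_{9} + 3·v_{10} — sig = ⟨2 | 1 1 3⟩
  P={1,2}:  v_{1} + v_{2} = v_{9} + 2·v_{10} — sig = ⟨2 | 1 2⟩
  P={4,7}:  v_{4} + v_{7} = v_{8} + 2·v_{10} — sig = ⟨2 | 1 2⟩
  P={1,6,8}:  v_{1} + v_{6} + v_{8} = v_{5} — sig = ⟨3 | 1⟩
  P={1,8,10}:  v_{1} + v_{8} + v_{10} = v_{4} — sig = ⟨3 | 1⟩
  P={4,6,9}:  v_{4} + v_{6} + v_{9} = v_{10} — sig = ⟨3 | 1⟩
  P={7,9,10}:  v_{7} + v_{9} + v_{10} = v_{2} — sig = ⟨3 | 1⟩
  P={2,6,8}:  v_{2} + v_{6} + v_{8} = 2·v_{7} — sig = ⟨3 | 2⟩
  P={6,8,9,10}:  v_{6} + v_{8} + v_{9} + v_{10} = v_{7} — sig = ⟨4 | 1⟩

Signatures (|P|; sorted positive RHS coefficients), sorted:
{ ⟨2 | 0⟩ ×2,  ⟨2 | 1⟩,  ⟨2 | 1 1⟩ ×4,  ⟨2 | 1 1 1⟩ ×2,  ⟨2 | 1 1 3⟩,  ⟨2 | 1 2⟩ ×2,  ⟨3 | 1⟩ ×4,  ⟨3 | 2⟩,  ⟨4 | 1⟩ }
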